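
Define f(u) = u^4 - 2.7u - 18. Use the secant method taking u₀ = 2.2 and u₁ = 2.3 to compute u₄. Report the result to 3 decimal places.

2.213

f(2.2) = -0.51440, f(2.3) = 3.77410
u₂ = 2.30000 − 3.77410·(2.30000 − 2.20000) / (3.77410 − (-0.51440)) = 2.30000 − (0.37741)/(4.28850) = 2.21199
f(2.21199) = -0.03171
u₃ = 2.21199 − (-0.03171)·(2.21199 − 2.30000) / (-0.03171 − 3.77410) = 2.21199 − (0.00279)/(-3.80581) = 2.21273
f(2.21273) = -0.00193
u₄ = 2.21273 − (-0.00193)·(2.21273 − 2.21199) / (-0.00193 − (-0.03171)) = 2.21273 − (0.00000)/(0.02978) = 2.21278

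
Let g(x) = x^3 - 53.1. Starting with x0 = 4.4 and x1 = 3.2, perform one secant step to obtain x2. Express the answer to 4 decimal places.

g(4.4) = 32.084000, g(3.2) = -20.332000
x2 = 3.200000 − (-20.332000)·(3.200000 − 4.400000) / (-20.332000 − 32.084000) = 3.200000 − (24.398400)/(-52.416000) = 3.665476

3.6655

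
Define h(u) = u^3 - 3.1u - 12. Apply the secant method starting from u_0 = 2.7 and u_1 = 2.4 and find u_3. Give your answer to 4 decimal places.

2.7351

h(2.7) = -0.687000, h(2.4) = -5.616000
u_2 = 2.400000 − (-5.616000)·(2.400000 − 2.700000) / (-5.616000 − (-0.687000)) = 2.400000 − (1.684800)/(-4.929000) = 2.741814
h(2.741814) = 0.112079
u_3 = 2.741814 − 0.112079·(2.741814 − 2.400000) / (0.112079 − (-5.616000)) = 2.741814 − (0.038310)/(5.728079) = 2.735126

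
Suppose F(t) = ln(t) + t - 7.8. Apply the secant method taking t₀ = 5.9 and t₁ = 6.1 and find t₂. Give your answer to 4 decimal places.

F(5.9) = -0.125048, F(6.1) = 0.108289
t₂ = 6.100000 − 0.108289·(6.100000 − 5.900000) / (0.108289 − (-0.125048)) = 6.100000 − (0.021658)/(0.233336) = 6.007182

6.0072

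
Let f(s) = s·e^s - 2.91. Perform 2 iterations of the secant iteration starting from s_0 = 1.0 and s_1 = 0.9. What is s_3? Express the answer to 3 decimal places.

1.034

f(1.0) = -0.19172, f(0.9) = -0.69636
s_2 = 0.90000 − (-0.69636)·(0.90000 − 1.00000) / (-0.69636 − (-0.19172)) = 0.90000 − (0.06964)/(-0.50464) = 1.03799
f(1.03799) = 0.02081
s_3 = 1.03799 − 0.02081·(1.03799 − 0.90000) / (0.02081 − (-0.69636)) = 1.03799 − (0.00287)/(0.71717) = 1.03399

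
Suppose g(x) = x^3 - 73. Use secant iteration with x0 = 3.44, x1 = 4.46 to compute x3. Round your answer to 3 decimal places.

g(3.44) = -32.29242, g(4.46) = 15.71654
x2 = 4.46000 − 15.71654·(4.46000 − 3.44000) / (15.71654 − (-32.29242)) = 4.46000 − (16.03087)/(48.00895) = 4.12609
g(4.12609) = -2.75510
x3 = 4.12609 − (-2.75510)·(4.12609 − 4.46000) / (-2.75510 − 15.71654) = 4.12609 − (0.91997)/(-18.47164) = 4.17589

4.176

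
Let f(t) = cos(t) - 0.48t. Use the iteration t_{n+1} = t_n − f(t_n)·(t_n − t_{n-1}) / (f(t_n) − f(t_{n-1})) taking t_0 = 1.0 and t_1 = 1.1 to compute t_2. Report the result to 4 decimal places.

1.0448

f(1.0) = 0.060302, f(1.1) = -0.074404
t_2 = 1.100000 − (-0.074404)·(1.100000 − 1.000000) / (-0.074404 − 0.060302) = 1.100000 − (-0.007440)/(-0.134706) = 1.044766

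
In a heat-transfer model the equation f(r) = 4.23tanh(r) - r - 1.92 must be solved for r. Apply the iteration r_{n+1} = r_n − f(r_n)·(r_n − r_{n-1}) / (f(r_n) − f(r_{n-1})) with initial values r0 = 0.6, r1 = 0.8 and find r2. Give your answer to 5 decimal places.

0.74728

f(0.6) = -0.2482803, f(0.8) = 0.0888755
r2 = 0.8000000 − 0.0888755·(0.8000000 − 0.6000000) / (0.0888755 − (-0.2482803)) = 0.8000000 − (0.0177751)/(0.3371559) = 0.7472793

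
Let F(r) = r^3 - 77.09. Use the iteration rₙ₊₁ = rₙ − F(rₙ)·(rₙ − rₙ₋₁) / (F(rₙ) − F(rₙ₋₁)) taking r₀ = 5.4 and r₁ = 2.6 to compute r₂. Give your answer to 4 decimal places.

3.7912

F(5.4) = 80.374000, F(2.6) = -59.514000
r₂ = 2.600000 − (-59.514000)·(2.600000 − 5.400000) / (-59.514000 − 80.374000) = 2.600000 − (166.639200)/(-139.888000) = 3.791233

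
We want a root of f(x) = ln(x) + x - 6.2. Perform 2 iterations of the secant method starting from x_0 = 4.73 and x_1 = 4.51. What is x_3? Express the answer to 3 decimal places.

4.661

f(4.73) = 0.08393, f(4.51) = -0.18370
x_2 = 4.51000 − (-0.18370)·(4.51000 − 4.73000) / (-0.18370 − 0.08393) = 4.51000 − (0.04041)/(-0.26763) = 4.66101
f(4.66101) = 0.00024
x_3 = 4.66101 − 0.00024·(4.66101 − 4.51000) / (0.00024 − (-0.18370)) = 4.66101 − (0.00004)/(0.18395) = 4.66081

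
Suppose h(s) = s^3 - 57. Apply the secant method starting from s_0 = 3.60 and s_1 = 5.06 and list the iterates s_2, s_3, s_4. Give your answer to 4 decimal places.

3.7822, 3.8312, 3.8488

h(3.60) = -10.344000, h(5.06) = 72.554216
s_2 = 5.060000 − 72.554216·(5.060000 − 3.600000) / (72.554216 − (-10.344000)) = 5.060000 − (105.929155)/(82.898216) = 3.782178
h(3.782178) = -2.896429
s_3 = 3.782178 − (-2.896429)·(3.782178 − 5.060000) / (-2.896429 − 72.554216) = 3.782178 − (3.701121)/(-75.450645) = 3.831232
h(3.831232) = -0.763895
s_4 = 3.831232 − (-0.763895)·(3.831232 − 3.782178) / (-0.763895 − (-2.896429)) = 3.831232 − (-0.037472)/(2.132534) = 3.848803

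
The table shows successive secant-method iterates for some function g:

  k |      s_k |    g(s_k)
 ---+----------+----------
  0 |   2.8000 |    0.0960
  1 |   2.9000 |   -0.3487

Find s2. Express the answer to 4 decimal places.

s2 = 2.9000 − (-0.3487)·(2.9000 − 2.8000) / (-0.3487 − 0.0960)
   = 2.9000 − (-0.034870)/(-0.444700) = 2.821588

2.8216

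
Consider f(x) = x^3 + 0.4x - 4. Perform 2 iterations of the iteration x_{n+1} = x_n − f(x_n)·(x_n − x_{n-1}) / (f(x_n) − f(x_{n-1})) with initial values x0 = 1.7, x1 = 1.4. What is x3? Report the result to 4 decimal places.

f(1.7) = 1.593000, f(1.4) = -0.696000
x2 = 1.400000 − (-0.696000)·(1.400000 − 1.700000) / (-0.696000 − 1.593000) = 1.400000 − (0.208800)/(-2.289000) = 1.491219
f(1.491219) = -0.087439
x3 = 1.491219 − (-0.087439)·(1.491219 − 1.400000) / (-0.087439 − (-0.696000)) = 1.491219 − (-0.007976)/(0.608561) = 1.504325

1.5043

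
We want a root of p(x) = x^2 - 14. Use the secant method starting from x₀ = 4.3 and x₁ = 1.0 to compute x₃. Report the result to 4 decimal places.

p(4.3) = 4.490000, p(1.0) = -13.000000
x₂ = 1.000000 − (-13.000000)·(1.000000 − 4.300000) / (-13.000000 − 4.490000) = 1.000000 − (42.900000)/(-17.490000) = 3.452830
p(3.452830) = -2.077964
x₃ = 3.452830 − (-2.077964)·(3.452830 − 1.000000) / (-2.077964 − (-13.000000)) = 3.452830 − (-5.096892)/(10.922036) = 3.919492

3.9195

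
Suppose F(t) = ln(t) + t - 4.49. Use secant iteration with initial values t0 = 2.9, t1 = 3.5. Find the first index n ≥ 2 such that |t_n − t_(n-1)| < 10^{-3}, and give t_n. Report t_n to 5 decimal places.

F(2.9) = -0.5252893, F(3.5) = 0.2627630
t2 = 3.5000000 − 0.2627630·(0.6000000)/(0.7880522) = 3.2999399;  |Δ| = 0.2000601
F(3.2999399) = 0.0038442
t3 = 3.2999399 − 0.0038442·(-0.2000601)/(-0.2589188) = 3.2969696;  |Δ| = 0.0029703
F(3.2969696) = -0.0000266
t4 = 3.2969696 − (-0.0000266)·(-0.0029703)/(-0.0038708) = 3.2969901;  |Δ| = 0.0000204
|t4 − t3| = 0.0000204 < 10^{-3}

n = 4, t_n = 3.29699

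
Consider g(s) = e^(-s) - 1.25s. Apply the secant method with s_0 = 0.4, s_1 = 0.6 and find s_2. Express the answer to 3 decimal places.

g(0.4) = 0.17032, g(0.6) = -0.20119
s_2 = 0.60000 − (-0.20119)·(0.60000 − 0.40000) / (-0.20119 − 0.17032) = 0.60000 − (-0.04024)/(-0.37151) = 0.49169

0.492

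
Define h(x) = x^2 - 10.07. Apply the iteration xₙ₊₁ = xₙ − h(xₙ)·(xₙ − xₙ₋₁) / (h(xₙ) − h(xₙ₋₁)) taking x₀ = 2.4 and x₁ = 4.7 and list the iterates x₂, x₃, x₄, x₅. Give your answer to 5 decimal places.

3.00704, 3.14039, 3.17422, 3.17332

h(2.4) = -4.3100000, h(4.7) = 12.0200000
x₂ = 4.7000000 − 12.0200000·(4.7000000 − 2.4000000) / (12.0200000 − (-4.3100000)) = 4.7000000 − (27.6460000)/(16.3300000) = 3.0070423
h(3.0070423) = -1.0276969
x₃ = 3.0070423 − (-1.0276969)·(3.0070423 − 4.7000000) / (-1.0276969 − 12.0200000) = 3.0070423 − (1.7398474)/(-13.0476969) = 3.1403874
h(3.1403874) = -0.2079668
x₄ = 3.1403874 − (-0.2079668)·(3.1403874 − 3.0070423) / (-0.2079668 − (-1.0276969)) = 3.1403874 − (-0.0277314)/(0.8197301) = 3.1742173
h(3.1742173) = 0.0056555
x₅ = 3.1742173 − 0.0056555·(3.1742173 − 3.1403874) / (0.0056555 − (-0.2079668)) = 3.1742173 − (0.0001913)/(0.2136223) = 3.1733217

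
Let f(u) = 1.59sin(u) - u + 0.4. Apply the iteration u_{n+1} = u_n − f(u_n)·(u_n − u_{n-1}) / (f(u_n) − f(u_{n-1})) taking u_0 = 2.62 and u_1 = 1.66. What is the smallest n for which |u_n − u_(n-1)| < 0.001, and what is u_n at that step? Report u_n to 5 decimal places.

n = 5, u_n = 1.90304

f(2.62) = -1.4277640, f(1.66) = 0.3236781
u_2 = 1.6600000 − 0.3236781·(-0.9600000)/(1.7514421) = 1.8374144;  |Δ| = 0.1774144
f(1.8374144) = 0.0964069
u_3 = 1.8374144 − 0.0964069·(0.1774144)/(-0.2272713) = 1.9126723;  |Δ| = 0.0752579
f(1.9126723) = -0.0146898
u_4 = 1.9126723 − (-0.0146898)·(0.0752579)/(-0.1110966) = 1.9027213;  |Δ| = 0.0099510
f(1.9027213) = 0.0004914
u_5 = 1.9027213 − 0.0004914·(-0.0099510)/(0.0151812) = 1.9030434;  |Δ| = 0.0003221
|u_5 − u_4| = 0.0003221 < 0.001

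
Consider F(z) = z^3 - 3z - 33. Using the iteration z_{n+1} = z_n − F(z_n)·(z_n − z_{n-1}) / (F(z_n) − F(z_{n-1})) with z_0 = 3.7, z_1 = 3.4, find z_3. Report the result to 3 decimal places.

F(3.7) = 6.55300, F(3.4) = -3.89600
z_2 = 3.40000 − (-3.89600)·(3.40000 − 3.70000) / (-3.89600 − 6.55300) = 3.40000 − (1.16880)/(-10.44900) = 3.51186
F(3.51186) = -0.22333
z_3 = 3.51186 − (-0.22333)·(3.51186 − 3.40000) / (-0.22333 − (-3.89600)) = 3.51186 − (-0.02498)/(3.67267) = 3.51866

3.519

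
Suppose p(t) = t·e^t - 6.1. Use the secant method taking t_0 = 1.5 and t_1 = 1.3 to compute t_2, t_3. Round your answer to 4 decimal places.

p(1.5) = 0.622534, p(1.3) = -1.329914
t_2 = 1.300000 − (-1.329914)·(1.300000 − 1.500000) / (-1.329914 − 0.622534) = 1.300000 − (0.265983)/(-1.952448) = 1.436230
p(1.436230) = -0.060916
t_3 = 1.436230 − (-0.060916)·(1.436230 − 1.300000) / (-0.060916 − (-1.329914)) = 1.436230 − (-0.008299)/(1.268999) = 1.442770

1.4362, 1.4428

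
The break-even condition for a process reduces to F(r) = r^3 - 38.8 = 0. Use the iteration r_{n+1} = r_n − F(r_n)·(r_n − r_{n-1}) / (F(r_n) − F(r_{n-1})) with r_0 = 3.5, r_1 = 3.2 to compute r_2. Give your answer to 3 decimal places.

3.379

F(3.5) = 4.07500, F(3.2) = -6.03200
r_2 = 3.20000 − (-6.03200)·(3.20000 − 3.50000) / (-6.03200 − 4.07500) = 3.20000 − (1.80960)/(-10.10700) = 3.37904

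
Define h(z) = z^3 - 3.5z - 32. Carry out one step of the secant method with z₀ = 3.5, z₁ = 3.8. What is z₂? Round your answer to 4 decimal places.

h(3.5) = -1.375000, h(3.8) = 9.572000
z₂ = 3.800000 − 9.572000·(3.800000 − 3.500000) / (9.572000 − (-1.375000)) = 3.800000 − (2.871600)/(10.947000) = 3.537682

3.5377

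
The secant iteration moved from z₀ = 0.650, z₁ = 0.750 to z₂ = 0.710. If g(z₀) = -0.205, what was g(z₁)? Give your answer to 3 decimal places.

0.137

The secant line through (0.650, -0.205) and (0.750, g(z₁)) crosses zero at z₂ = 0.710.
So (0.650, -0.205), (0.750, g(z₁)), (0.710, 0) are collinear:
g(z₁) = -0.205 · (0.750 − 0.710) / (0.650 − 0.710) = -0.205 · (0.04000)/(-0.06000) = 0.13667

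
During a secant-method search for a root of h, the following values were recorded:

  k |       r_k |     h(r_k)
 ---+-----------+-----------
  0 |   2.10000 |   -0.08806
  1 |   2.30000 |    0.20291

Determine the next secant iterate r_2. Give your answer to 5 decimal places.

2.16053

r_2 = 2.30000 − 0.20291·(2.30000 − 2.10000) / (0.20291 − (-0.08806))
   = 2.30000 − (0.0405820)/(0.2909700) = 2.1605286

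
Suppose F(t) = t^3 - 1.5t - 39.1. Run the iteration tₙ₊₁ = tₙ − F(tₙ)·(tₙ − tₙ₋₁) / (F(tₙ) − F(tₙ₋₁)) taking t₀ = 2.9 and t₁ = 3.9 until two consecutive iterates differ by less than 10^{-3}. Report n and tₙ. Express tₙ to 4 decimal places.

F(2.9) = -19.061000, F(3.9) = 14.369000
t₂ = 3.900000 − 14.369000·(1.000000)/(33.430000) = 3.470176;  |Δ| = 0.429824
F(3.470176) = -2.516966
t₃ = 3.470176 − (-2.516966)·(-0.429824)/(-16.885966) = 3.534245;  |Δ| = 0.064068
F(3.534245) = -0.255526
t₄ = 3.534245 − (-0.255526)·(0.064068)/(2.261440) = 3.541484;  |Δ| = 0.007239
F(3.541484) = 0.005444
t₅ = 3.541484 − 0.005444·(0.007239)/(0.260970) = 3.541333;  |Δ| = 0.000151
|t₅ − t₄| = 0.000151 < 10^{-3}

n = 5, tₙ = 3.5413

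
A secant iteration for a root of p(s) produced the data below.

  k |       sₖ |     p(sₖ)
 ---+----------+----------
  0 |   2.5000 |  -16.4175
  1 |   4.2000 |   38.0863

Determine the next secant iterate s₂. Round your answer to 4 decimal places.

s₂ = 4.2000 − 38.0863·(4.2000 − 2.5000) / (38.0863 − (-16.4175))
   = 4.2000 − (64.746710)/(54.503800) = 3.012070

3.0121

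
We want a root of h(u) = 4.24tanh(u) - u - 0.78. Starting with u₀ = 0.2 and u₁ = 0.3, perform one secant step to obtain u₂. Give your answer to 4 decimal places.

h(0.2) = -0.143129, h(0.3) = 0.155165
u₂ = 0.300000 − 0.155165·(0.300000 − 0.200000) / (0.155165 − (-0.143129)) = 0.300000 − (0.015517)/(0.298294) = 0.247982

0.2480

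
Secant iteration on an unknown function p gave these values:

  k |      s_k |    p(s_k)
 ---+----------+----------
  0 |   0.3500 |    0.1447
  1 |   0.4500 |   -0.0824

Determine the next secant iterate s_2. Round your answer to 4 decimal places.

s_2 = 0.4500 − (-0.0824)·(0.4500 − 0.3500) / (-0.0824 − 0.1447)
   = 0.4500 − (-0.008240)/(-0.227100) = 0.413716

0.4137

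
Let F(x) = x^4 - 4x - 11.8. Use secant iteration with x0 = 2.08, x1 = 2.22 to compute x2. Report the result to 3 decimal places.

F(2.08) = -1.40226, F(2.22) = 3.60913
x2 = 2.22000 − 3.60913·(2.22000 − 2.08000) / (3.60913 − (-1.40226)) = 2.22000 − (0.50528)/(5.01139) = 2.11917

2.119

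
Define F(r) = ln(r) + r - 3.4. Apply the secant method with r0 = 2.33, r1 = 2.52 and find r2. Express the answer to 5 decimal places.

2.48867

F(2.33) = -0.2241317, F(2.52) = 0.0442589
r2 = 2.5200000 − 0.0442589·(2.5200000 − 2.3300000) / (0.0442589 − (-0.2241317)) = 2.5200000 − (0.0084092)/(0.2683906) = 2.4886681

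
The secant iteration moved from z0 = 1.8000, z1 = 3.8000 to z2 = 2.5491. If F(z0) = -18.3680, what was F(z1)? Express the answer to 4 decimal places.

The secant line through (1.8000, -18.3680) and (3.8000, F(z1)) crosses zero at z2 = 2.5491.
So (1.8000, -18.3680), (3.8000, F(z1)), (2.5491, 0) are collinear:
F(z1) = -18.3680 · (3.8000 − 2.5491) / (1.8000 − 2.5491) = -18.3680 · (1.250900)/(-0.749100) = 30.672182

30.6722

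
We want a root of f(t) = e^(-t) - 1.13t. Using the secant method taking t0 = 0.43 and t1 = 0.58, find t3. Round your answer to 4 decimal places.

f(0.43) = 0.164609, f(0.58) = -0.095502
t2 = 0.580000 − (-0.095502)·(0.580000 − 0.430000) / (-0.095502 − 0.164609) = 0.580000 − (-0.014325)/(-0.260111) = 0.524926
f(0.524926) = -0.001568
t3 = 0.524926 − (-0.001568)·(0.524926 − 0.580000) / (-0.001568 − (-0.095502)) = 0.524926 − (0.000086)/(0.093934) = 0.524007

0.5240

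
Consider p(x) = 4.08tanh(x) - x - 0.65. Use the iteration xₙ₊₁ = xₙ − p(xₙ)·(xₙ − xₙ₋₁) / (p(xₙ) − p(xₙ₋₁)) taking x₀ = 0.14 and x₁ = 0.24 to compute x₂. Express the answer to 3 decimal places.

0.216

p(0.14) = -0.22250, p(0.24) = 0.07082
x₂ = 0.24000 − 0.07082·(0.24000 − 0.14000) / (0.07082 − (-0.22250)) = 0.24000 − (0.00708)/(0.29333) = 0.21586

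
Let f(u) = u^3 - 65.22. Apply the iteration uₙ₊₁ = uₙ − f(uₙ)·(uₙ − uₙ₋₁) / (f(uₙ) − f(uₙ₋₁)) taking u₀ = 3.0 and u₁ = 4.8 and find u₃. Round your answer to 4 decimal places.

f(3.0) = -38.220000, f(4.8) = 45.372000
u₂ = 4.800000 − 45.372000·(4.800000 − 3.000000) / (45.372000 − (-38.220000)) = 4.800000 − (81.669600)/(83.592000) = 3.822997
f(3.822997) = -9.345711
u₃ = 3.822997 − (-9.345711)·(3.822997 − 4.800000) / (-9.345711 − 45.372000) = 3.822997 − (9.130783)/(-54.717711) = 3.989868

3.9899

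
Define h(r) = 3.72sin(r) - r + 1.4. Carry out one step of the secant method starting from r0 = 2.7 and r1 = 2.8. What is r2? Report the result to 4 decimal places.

h(2.7) = 0.289853, h(2.8) = -0.153844
r2 = 2.800000 − (-0.153844)·(2.800000 − 2.700000) / (-0.153844 − 0.289853) = 2.800000 − (-0.015384)/(-0.443697) = 2.765327

2.7653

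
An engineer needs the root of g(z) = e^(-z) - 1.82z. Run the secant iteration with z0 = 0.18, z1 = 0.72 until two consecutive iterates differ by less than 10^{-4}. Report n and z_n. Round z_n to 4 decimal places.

n = 5, z_n = 0.3769

g(0.18) = 0.507670, g(0.72) = -0.823648
z2 = 0.720000 − (-0.823648)·(0.540000)/(-1.331318) = 0.385918;  |Δ| = 0.334082
g(0.385918) = -0.022544
z3 = 0.385918 − (-0.022544)·(-0.334082)/(0.801104) = 0.376516;  |Δ| = 0.009401
g(0.376516) = 0.000988
z4 = 0.376516 − 0.000988·(-0.009401)/(0.023532) = 0.376911;  |Δ| = 0.000395
g(0.376911) = -0.000001
z5 = 0.376911 − (-0.000001)·(0.000395)/(-0.000989) = 0.376911;  |Δ| = 0.000000
|z5 − z4| = 0.000000 < 10^{-4}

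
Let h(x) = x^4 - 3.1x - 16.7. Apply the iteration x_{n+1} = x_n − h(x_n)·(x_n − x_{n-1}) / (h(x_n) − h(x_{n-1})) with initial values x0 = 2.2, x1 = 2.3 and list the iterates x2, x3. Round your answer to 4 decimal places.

2.2022, 2.2024

h(2.2) = -0.094400, h(2.3) = 4.154100
x2 = 2.300000 − 4.154100·(2.300000 − 2.200000) / (4.154100 − (-0.094400)) = 2.300000 − (0.415410)/(4.248500) = 2.202222
h(2.202222) = -0.006507
x3 = 2.202222 − (-0.006507)·(2.202222 − 2.300000) / (-0.006507 − 4.154100) = 2.202222 − (0.000636)/(-4.160607) = 2.202375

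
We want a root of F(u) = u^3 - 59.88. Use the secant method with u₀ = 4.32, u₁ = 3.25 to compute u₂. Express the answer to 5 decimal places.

F(4.32) = 20.7415680, F(3.25) = -25.5518750
u₂ = 3.2500000 − (-25.5518750)·(3.2500000 − 4.3200000) / (-25.5518750 − 20.7415680) = 3.2500000 − (27.3405063)/(-46.2934430) = 3.8405913

3.84059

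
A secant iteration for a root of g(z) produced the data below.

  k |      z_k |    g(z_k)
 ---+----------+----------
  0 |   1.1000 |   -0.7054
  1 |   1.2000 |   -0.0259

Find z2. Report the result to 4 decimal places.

1.2038

z2 = 1.2000 − (-0.0259)·(1.2000 − 1.1000) / (-0.0259 − (-0.7054))
   = 1.2000 − (-0.002590)/(0.679500) = 1.203812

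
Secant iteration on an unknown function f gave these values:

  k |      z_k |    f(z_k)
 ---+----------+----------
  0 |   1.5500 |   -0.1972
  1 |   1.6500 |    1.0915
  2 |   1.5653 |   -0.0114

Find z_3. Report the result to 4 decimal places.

1.5662

z_3 = 1.5653 − (-0.0114)·(1.5653 − 1.6500) / (-0.0114 − 1.0915)
   = 1.5653 − (0.000966)/(-1.102900) = 1.566175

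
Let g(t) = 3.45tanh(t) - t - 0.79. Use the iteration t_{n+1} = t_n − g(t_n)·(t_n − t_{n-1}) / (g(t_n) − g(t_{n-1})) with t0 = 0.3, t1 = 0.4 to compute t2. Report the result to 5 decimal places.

0.34129

g(0.3) = -0.0849715, g(0.4) = 0.1208239
t2 = 0.4000000 − 0.1208239·(0.4000000 − 0.3000000) / (0.1208239 − (-0.0849715)) = 0.4000000 − (0.0120824)/(0.2057954) = 0.3412893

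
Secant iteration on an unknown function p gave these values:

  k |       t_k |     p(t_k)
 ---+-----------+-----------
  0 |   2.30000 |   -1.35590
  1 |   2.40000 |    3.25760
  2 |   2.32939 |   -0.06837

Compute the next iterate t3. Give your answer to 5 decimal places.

2.33084

t3 = 2.32939 − (-0.06837)·(2.32939 − 2.40000) / (-0.06837 − 3.25760)
   = 2.32939 − (0.0048276)/(-3.3259700) = 2.3308415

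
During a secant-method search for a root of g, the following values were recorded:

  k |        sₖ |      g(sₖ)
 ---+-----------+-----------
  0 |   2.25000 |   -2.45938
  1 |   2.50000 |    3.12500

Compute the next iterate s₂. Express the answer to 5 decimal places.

s₂ = 2.50000 − 3.12500·(2.50000 − 2.25000) / (3.12500 − (-2.45938))
   = 2.50000 − (0.7812500)/(5.5843800) = 2.3601009

2.36010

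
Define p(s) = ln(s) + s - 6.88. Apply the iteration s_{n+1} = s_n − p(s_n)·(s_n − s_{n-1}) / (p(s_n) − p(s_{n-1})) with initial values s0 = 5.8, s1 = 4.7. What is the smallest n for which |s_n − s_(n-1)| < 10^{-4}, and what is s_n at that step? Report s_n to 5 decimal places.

n = 4, s_n = 5.22630

p(5.8) = 0.6778579, p(4.7) = -0.6324375
s2 = 4.7000000 − (-0.6324375)·(-1.1000000)/(-1.3102954) = 5.2309347;  |Δ| = 0.5309347
p(5.2309347) = 0.0055246
s3 = 5.2309347 − 0.0055246·(0.5309347)/(0.6379621) = 5.2263369;  |Δ| = 0.0045978
p(5.2263369) = 0.0000475
s4 = 5.2263369 − 0.0000475·(-0.0045978)/(-0.0054771) = 5.2262970;  |Δ| = 0.0000399
|s4 − s3| = 0.0000399 < 10^{-4}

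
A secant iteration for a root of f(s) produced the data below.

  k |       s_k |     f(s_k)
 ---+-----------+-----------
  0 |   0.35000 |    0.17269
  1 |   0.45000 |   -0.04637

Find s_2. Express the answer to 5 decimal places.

0.42883

s_2 = 0.45000 − (-0.04637)·(0.45000 − 0.35000) / (-0.04637 − 0.17269)
   = 0.45000 − (-0.0046370)/(-0.2190600) = 0.4288323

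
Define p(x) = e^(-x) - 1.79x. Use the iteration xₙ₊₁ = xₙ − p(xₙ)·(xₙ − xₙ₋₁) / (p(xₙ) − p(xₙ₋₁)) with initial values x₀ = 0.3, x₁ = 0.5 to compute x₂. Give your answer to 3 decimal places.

0.383

p(0.3) = 0.20382, p(0.5) = -0.28847
x₂ = 0.50000 − (-0.28847)·(0.50000 − 0.30000) / (-0.28847 − 0.20382) = 0.50000 − (-0.05769)/(-0.49229) = 0.38280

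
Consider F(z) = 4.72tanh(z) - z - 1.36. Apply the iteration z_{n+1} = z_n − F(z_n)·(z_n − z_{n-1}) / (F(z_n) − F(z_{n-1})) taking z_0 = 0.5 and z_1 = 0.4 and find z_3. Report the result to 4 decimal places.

F(0.5) = 0.321193, F(0.4) = 0.033359
z_2 = 0.400000 − 0.033359·(0.400000 − 0.500000) / (0.033359 − 0.321193) = 0.400000 − (-0.003336)/(-0.287834) = 0.388410
F(0.388410) = -0.002062
z_3 = 0.388410 − (-0.002062)·(0.388410 − 0.400000) / (-0.002062 − 0.033359) = 0.388410 − (0.000024)/(-0.035422) = 0.389085

0.3891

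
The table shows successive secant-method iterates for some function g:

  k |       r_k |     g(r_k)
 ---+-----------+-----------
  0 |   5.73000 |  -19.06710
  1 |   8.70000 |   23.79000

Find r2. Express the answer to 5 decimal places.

r2 = 8.70000 − 23.79000·(8.70000 − 5.73000) / (23.79000 − (-19.06710))
   = 8.70000 − (70.6563000)/(42.8571000) = 7.0513514

7.05135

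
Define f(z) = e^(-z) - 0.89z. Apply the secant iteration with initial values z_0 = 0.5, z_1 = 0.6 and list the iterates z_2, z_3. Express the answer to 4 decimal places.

0.6101, 0.6103

f(0.5) = 0.161531, f(0.6) = 0.014812
z_2 = 0.600000 − 0.014812·(0.600000 − 0.500000) / (0.014812 − 0.161531) = 0.600000 − (0.001481)/(-0.146719) = 0.610095
f(0.610095) = 0.000314
z_3 = 0.610095 − 0.000314·(0.610095 − 0.600000) / (0.000314 − 0.014812) = 0.610095 − (0.000003)/(-0.014497) = 0.610314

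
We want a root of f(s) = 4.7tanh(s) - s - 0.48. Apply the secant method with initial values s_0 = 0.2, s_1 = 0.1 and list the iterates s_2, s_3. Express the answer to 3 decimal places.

0.131, 0.131

f(0.2) = 0.24766, f(0.1) = -0.11156
s_2 = 0.10000 − (-0.11156)·(0.10000 − 0.20000) / (-0.11156 − 0.24766) = 0.10000 − (0.01116)/(-0.35922) = 0.13106
f(0.13106) = 0.00140
s_3 = 0.13106 − 0.00140·(0.13106 − 0.10000) / (0.00140 − (-0.11156)) = 0.13106 − (0.00004)/(0.11296) = 0.13067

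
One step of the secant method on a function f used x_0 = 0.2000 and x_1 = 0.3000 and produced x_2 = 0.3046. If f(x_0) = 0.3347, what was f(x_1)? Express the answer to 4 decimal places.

0.0147

The secant line through (0.2000, 0.3347) and (0.3000, f(x_1)) crosses zero at x_2 = 0.3046.
So (0.2000, 0.3347), (0.3000, f(x_1)), (0.3046, 0) are collinear:
f(x_1) = 0.3347 · (0.3000 − 0.3046) / (0.2000 − 0.3046) = 0.3347 · (-0.004600)/(-0.104600) = 0.014719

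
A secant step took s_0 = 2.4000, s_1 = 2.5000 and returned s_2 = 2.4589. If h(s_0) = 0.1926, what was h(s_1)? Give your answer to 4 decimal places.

The secant line through (2.4000, 0.1926) and (2.5000, h(s_1)) crosses zero at s_2 = 2.4589.
So (2.4000, 0.1926), (2.5000, h(s_1)), (2.4589, 0) are collinear:
h(s_1) = 0.1926 · (2.5000 − 2.4589) / (2.4000 − 2.4589) = 0.1926 · (0.041100)/(-0.058900) = -0.134395

-0.1344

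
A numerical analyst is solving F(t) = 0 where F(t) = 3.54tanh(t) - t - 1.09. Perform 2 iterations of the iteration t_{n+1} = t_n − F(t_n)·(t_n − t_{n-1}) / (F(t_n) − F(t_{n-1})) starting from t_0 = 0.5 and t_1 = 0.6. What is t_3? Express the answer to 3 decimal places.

0.475

F(0.5) = 0.04589, F(0.6) = 0.21116
t_2 = 0.60000 − 0.21116·(0.60000 − 0.50000) / (0.21116 − 0.04589) = 0.60000 − (0.02112)/(0.16526) = 0.47223
F(0.47223) = -0.00463
t_3 = 0.47223 − (-0.00463)·(0.47223 − 0.60000) / (-0.00463 − 0.21116) = 0.47223 − (0.00059)/(-0.21579) = 0.47497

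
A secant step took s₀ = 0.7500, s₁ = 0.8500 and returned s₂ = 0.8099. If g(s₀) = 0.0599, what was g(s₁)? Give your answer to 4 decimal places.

The secant line through (0.7500, 0.0599) and (0.8500, g(s₁)) crosses zero at s₂ = 0.8099.
So (0.7500, 0.0599), (0.8500, g(s₁)), (0.8099, 0) are collinear:
g(s₁) = 0.0599 · (0.8500 − 0.8099) / (0.7500 − 0.8099) = 0.0599 · (0.040100)/(-0.059900) = -0.040100

-0.0401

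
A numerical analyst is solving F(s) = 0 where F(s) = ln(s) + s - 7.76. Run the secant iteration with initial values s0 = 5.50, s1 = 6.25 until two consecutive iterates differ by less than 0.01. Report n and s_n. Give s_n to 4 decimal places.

F(5.50) = -0.555252, F(6.25) = 0.322581
s2 = 6.250000 − 0.322581·(0.750000)/(0.877833) = 5.974394;  |Δ| = 0.275606
F(5.974394) = 0.001877
s3 = 5.974394 − 0.001877·(-0.275606)/(-0.320705) = 5.972781;  |Δ| = 0.001613
|s3 − s2| = 0.001613 < 0.01

n = 3, s_n = 5.9728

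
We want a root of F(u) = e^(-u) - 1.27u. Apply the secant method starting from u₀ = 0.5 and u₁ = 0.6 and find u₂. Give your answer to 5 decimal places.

0.48459

F(0.5) = -0.0284693, F(0.6) = -0.2131884
u₂ = 0.6000000 − (-0.2131884)·(0.6000000 − 0.5000000) / (-0.2131884 − (-0.0284693)) = 0.6000000 − (-0.0213188)/(-0.1847190) = 0.4845878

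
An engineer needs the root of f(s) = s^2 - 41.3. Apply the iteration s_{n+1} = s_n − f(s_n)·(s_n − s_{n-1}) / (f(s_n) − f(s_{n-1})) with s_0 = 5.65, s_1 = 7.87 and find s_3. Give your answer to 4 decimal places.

6.4181

f(5.65) = -9.377500, f(7.87) = 20.636900
s_2 = 7.870000 − 20.636900·(7.870000 − 5.650000) / (20.636900 − (-9.377500)) = 7.870000 − (45.813918)/(30.014400) = 6.343602
f(6.343602) = -1.058713
s_3 = 6.343602 − (-1.058713)·(6.343602 − 7.870000) / (-1.058713 − 20.636900) = 6.343602 − (1.616017)/(-21.695613) = 6.418088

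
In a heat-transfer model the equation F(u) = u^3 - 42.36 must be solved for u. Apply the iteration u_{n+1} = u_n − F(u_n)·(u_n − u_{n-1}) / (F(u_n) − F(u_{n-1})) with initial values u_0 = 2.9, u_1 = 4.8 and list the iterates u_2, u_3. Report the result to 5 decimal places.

3.29610, 3.42783

F(2.9) = -17.9710000, F(4.8) = 68.2320000
u_2 = 4.8000000 − 68.2320000·(4.8000000 − 2.9000000) / (68.2320000 − (-17.9710000)) = 4.8000000 − (129.6408000)/(86.2030000) = 3.2960987
F(3.2960987) = -6.5503034
u_3 = 3.2960987 − (-6.5503034)·(3.2960987 − 4.8000000) / (-6.5503034 − 68.2320000) = 3.2960987 − (9.8510096)/(-74.7823034) = 3.4278279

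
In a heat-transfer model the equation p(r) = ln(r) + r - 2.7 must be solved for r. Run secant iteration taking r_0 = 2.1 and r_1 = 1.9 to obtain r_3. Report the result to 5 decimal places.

2.00458

p(2.1) = 0.1419373, p(1.9) = -0.1581461
r_2 = 1.9000000 − (-0.1581461)·(1.9000000 − 2.1000000) / (-0.1581461 − 0.1419373) = 1.9000000 − (0.0316292)/(-0.3000835) = 2.0054014
p(2.0054014) = 0.0012457
r_3 = 2.0054014 − 0.0012457·(2.0054014 − 1.9000000) / (0.0012457 − (-0.1581461)) = 2.0054014 − (0.0001313)/(0.1593918) = 2.0045777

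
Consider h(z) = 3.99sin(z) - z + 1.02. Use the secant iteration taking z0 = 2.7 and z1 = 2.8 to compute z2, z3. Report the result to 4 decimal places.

2.7054, 2.7055

h(2.7) = 0.025246, h(2.8) = -0.443397
z2 = 2.800000 − (-0.443397)·(2.800000 − 2.700000) / (-0.443397 − 0.025246) = 2.800000 − (-0.044340)/(-0.468643) = 2.705387
h(2.705387) = 0.000402
z3 = 2.705387 − 0.000402·(2.705387 − 2.800000) / (0.000402 − (-0.443397)) = 2.705387 − (-0.000038)/(0.443799) = 2.705473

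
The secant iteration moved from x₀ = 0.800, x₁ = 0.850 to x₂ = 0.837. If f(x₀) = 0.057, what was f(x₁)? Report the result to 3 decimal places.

The secant line through (0.800, 0.057) and (0.850, f(x₁)) crosses zero at x₂ = 0.837.
So (0.800, 0.057), (0.850, f(x₁)), (0.837, 0) are collinear:
f(x₁) = 0.057 · (0.850 − 0.837) / (0.800 − 0.837) = 0.057 · (0.01300)/(-0.03700) = -0.02003

-0.020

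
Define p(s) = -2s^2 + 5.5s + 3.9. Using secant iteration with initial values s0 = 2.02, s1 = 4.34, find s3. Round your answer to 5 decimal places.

p(2.02) = 6.8492000, p(4.34) = -9.9012000
s2 = 4.3400000 − (-9.9012000)·(4.3400000 − 2.0200000) / (-9.9012000 − 6.8492000) = 4.3400000 − (-22.9707840)/(-16.7504000) = 2.9686427
p(2.9686427) = 2.6018561
s3 = 2.9686427 − 2.6018561·(2.9686427 − 4.3400000) / (2.6018561 − (-9.9012000)) = 2.9686427 − (-3.5680745)/(12.5030561) = 3.2540188

3.25402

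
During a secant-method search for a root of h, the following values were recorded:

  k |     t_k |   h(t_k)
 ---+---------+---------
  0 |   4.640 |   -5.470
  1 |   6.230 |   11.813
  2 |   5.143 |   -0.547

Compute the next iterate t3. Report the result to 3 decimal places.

t3 = 5.143 − (-0.547)·(5.143 − 6.230) / (-0.547 − 11.813)
   = 5.143 − (0.59459)/(-12.36000) = 5.19111

5.191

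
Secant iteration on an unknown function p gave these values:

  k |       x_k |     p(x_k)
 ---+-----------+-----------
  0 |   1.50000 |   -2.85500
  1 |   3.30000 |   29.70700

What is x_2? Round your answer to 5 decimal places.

x_2 = 3.30000 − 29.70700·(3.30000 − 1.50000) / (29.70700 − (-2.85500))
   = 3.30000 − (53.4726000)/(32.5620000) = 1.6578220

1.65782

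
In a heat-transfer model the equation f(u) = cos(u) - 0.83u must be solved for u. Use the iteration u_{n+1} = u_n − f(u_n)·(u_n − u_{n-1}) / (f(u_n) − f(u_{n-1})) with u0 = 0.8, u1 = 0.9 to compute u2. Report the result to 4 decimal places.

0.8207

f(0.8) = 0.032707, f(0.9) = -0.125390
u2 = 0.900000 − (-0.125390)·(0.900000 − 0.800000) / (-0.125390 − 0.032707) = 0.900000 − (-0.012539)/(-0.158097) = 0.820688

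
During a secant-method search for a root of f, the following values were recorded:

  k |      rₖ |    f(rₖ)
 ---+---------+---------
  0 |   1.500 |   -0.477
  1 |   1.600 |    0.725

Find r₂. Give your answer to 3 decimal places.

1.540

r₂ = 1.600 − 0.725·(1.600 − 1.500) / (0.725 − (-0.477))
   = 1.600 − (0.07250)/(1.20200) = 1.53968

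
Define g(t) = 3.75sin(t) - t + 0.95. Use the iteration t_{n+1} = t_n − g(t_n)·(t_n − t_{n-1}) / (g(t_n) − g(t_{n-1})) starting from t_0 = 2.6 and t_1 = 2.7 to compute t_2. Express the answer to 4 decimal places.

g(2.6) = 0.283130, g(2.7) = -0.147325
t_2 = 2.700000 − (-0.147325)·(2.700000 − 2.600000) / (-0.147325 − 0.283130) = 2.700000 − (-0.014733)/(-0.430456) = 2.665775

2.6658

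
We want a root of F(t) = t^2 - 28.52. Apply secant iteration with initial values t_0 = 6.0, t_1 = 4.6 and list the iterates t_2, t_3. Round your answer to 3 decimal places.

F(6.0) = 7.48000, F(4.6) = -7.36000
t_2 = 4.60000 − (-7.36000)·(4.60000 − 6.00000) / (-7.36000 − 7.48000) = 4.60000 − (10.30400)/(-14.84000) = 5.29434
F(5.29434) = -0.48997
t_3 = 5.29434 − (-0.48997)·(5.29434 − 4.60000) / (-0.48997 − (-7.36000)) = 5.29434 − (-0.34020)/(6.87003) = 5.34386

5.294, 5.344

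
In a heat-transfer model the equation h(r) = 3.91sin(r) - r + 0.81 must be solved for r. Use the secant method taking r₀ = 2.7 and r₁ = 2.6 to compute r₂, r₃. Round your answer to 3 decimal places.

h(2.7) = -0.21894, h(2.6) = 0.22561
r₂ = 2.60000 − 0.22561·(2.60000 − 2.70000) / (0.22561 − (-0.21894)) = 2.60000 − (-0.02256)/(0.44456) = 2.65075
h(2.65075) = 0.00230
r₃ = 2.65075 − 0.00230·(2.65075 − 2.60000) / (0.00230 − 0.22561) = 2.65075 − (0.00012)/(-0.22331) = 2.65127

2.651, 2.651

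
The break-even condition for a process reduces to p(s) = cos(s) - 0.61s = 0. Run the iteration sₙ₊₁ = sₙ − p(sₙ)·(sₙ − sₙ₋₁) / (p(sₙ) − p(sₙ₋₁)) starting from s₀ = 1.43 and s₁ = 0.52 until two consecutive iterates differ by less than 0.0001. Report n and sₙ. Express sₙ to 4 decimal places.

n = 5, sₙ = 0.9515

p(1.43) = -0.731968, p(0.52) = 0.550619
s₂ = 0.520000 − 0.550619·(-0.910000)/(1.282588) = 0.910666;  |Δ| = 0.390666
p(0.910666) = 0.057713
s₃ = 0.910666 − 0.057713·(0.390666)/(-0.492906) = 0.956408;  |Δ| = 0.045742
p(0.956408) = -0.006951
s₄ = 0.956408 − (-0.006951)·(0.045742)/(-0.064664) = 0.951492;  |Δ| = 0.004917
p(0.951492) = 0.000059
s₅ = 0.951492 − 0.000059·(-0.004917)/(0.007010) = 0.951533;  |Δ| = 0.000042
|s₅ − s₄| = 0.000042 < 0.0001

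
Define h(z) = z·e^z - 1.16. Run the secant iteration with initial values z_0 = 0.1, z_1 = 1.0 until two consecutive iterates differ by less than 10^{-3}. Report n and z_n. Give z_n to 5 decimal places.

h(0.1) = -1.0494829, h(1.0) = 1.5582818
z_2 = 1.0000000 − 1.5582818·(0.9000000)/(2.6077647) = 0.4622009;  |Δ| = 0.5377991
h(0.4622009) = -0.4262265
z_3 = 0.4622009 − (-0.4262265)·(-0.5377991)/(-1.9845083) = 0.5777077;  |Δ| = 0.1155068
h(0.5777077) = -0.1305544
z_4 = 0.5777077 − (-0.1305544)·(0.1155068)/(0.2956721) = 0.6287099;  |Δ| = 0.0510022
h(0.6287099) = 0.0189503
z_5 = 0.6287099 − 0.0189503·(0.0510022)/(0.1495048) = 0.6222451;  |Δ| = 0.0064647
h(0.6222451) = -0.0006912
z_6 = 0.6222451 − (-0.0006912)·(-0.0064647)/(-0.0196415) = 0.6224726;  |Δ| = 0.0002275
|z_6 − z_5| = 0.0002275 < 10^{-3}

n = 6, z_n = 0.62247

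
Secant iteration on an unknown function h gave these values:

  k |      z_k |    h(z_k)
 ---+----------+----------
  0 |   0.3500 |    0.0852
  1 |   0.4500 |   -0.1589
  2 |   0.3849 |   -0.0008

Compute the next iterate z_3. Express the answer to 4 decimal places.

0.3846

z_3 = 0.3849 − (-0.0008)·(0.3849 − 0.4500) / (-0.0008 − (-0.1589))
   = 0.3849 − (0.000052)/(0.158100) = 0.384571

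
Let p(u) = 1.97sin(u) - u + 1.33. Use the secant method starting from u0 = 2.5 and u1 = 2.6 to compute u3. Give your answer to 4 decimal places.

2.5035

p(2.5) = 0.008990, p(2.6) = -0.254462
u2 = 2.600000 − (-0.254462)·(2.600000 − 2.500000) / (-0.254462 − 0.008990) = 2.600000 − (-0.025446)/(-0.263452) = 2.503412
p(2.503412) = 0.000185
u3 = 2.503412 − 0.000185·(2.503412 − 2.600000) / (0.000185 − (-0.254462)) = 2.503412 − (-0.000018)/(0.254647) = 2.503483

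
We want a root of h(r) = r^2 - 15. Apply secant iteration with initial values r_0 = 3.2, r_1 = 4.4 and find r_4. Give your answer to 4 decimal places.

h(3.2) = -4.760000, h(4.4) = 4.360000
r_2 = 4.400000 − 4.360000·(4.400000 − 3.200000) / (4.360000 − (-4.760000)) = 4.400000 − (5.232000)/(9.120000) = 3.826316
h(3.826316) = -0.359307
r_3 = 3.826316 − (-0.359307)·(3.826316 − 4.400000) / (-0.359307 − 4.360000) = 3.826316 − (0.206129)/(-4.719307) = 3.869994
h(3.869994) = -0.023150
r_4 = 3.869994 − (-0.023150)·(3.869994 − 3.826316) / (-0.023150 − (-0.359307)) = 3.869994 − (-0.001011)/(0.336158) = 3.873001

3.8730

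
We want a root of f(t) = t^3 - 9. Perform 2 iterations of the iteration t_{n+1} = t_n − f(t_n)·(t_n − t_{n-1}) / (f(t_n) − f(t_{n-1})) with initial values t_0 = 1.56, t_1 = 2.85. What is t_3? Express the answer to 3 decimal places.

2.027

f(1.56) = -5.20358, f(2.85) = 14.14913
t_2 = 2.85000 − 14.14913·(2.85000 − 1.56000) / (14.14913 − (-5.20358)) = 2.85000 − (18.25237)/(19.35271) = 1.90686
f(1.90686) = -2.06647
t_3 = 1.90686 − (-2.06647)·(1.90686 − 2.85000) / (-2.06647 − 14.14913) = 1.90686 − (1.94898)/(-16.21559) = 2.02705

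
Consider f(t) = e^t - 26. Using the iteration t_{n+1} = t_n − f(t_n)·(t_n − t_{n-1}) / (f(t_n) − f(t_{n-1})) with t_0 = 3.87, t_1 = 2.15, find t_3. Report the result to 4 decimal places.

f(3.87) = 21.942386, f(2.15) = -17.415142
t_2 = 2.150000 − (-17.415142)·(2.150000 − 3.870000) / (-17.415142 − 21.942386) = 2.150000 − (29.954044)/(-39.357528) = 2.911075
f(2.911075) = -7.623451
t_3 = 2.911075 − (-7.623451)·(2.911075 − 2.150000) / (-7.623451 − (-17.415142)) = 2.911075 − (-5.802021)/(9.791690) = 3.503621

3.5036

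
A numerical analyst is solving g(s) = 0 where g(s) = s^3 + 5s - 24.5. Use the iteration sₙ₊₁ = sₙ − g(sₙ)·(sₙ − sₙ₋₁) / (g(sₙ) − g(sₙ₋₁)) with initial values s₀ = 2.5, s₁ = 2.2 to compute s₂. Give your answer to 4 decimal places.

2.3321

g(2.5) = 3.625000, g(2.2) = -2.852000
s₂ = 2.200000 − (-2.852000)·(2.200000 − 2.500000) / (-2.852000 − 3.625000) = 2.200000 − (0.855600)/(-6.477000) = 2.332098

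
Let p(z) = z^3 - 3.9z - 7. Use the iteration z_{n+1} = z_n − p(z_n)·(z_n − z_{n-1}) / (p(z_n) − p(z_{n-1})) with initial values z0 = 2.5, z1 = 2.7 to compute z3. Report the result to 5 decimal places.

2.57278

p(2.5) = -1.1250000, p(2.7) = 2.1530000
z2 = 2.7000000 − 2.1530000·(2.7000000 − 2.5000000) / (2.1530000 − (-1.1250000)) = 2.7000000 − (0.4306000)/(3.2780000) = 2.5686394
p(2.5686394) = -0.0700460
z3 = 2.5686394 − (-0.0700460)·(2.5686394 − 2.7000000) / (-0.0700460 − 2.1530000) = 2.5686394 − (0.0092013)/(-2.2230460) = 2.5727785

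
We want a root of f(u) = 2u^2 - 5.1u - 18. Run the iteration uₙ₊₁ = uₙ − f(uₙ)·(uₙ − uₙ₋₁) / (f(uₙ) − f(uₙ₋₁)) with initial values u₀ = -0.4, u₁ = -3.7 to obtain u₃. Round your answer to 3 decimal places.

-1.895

f(-0.4) = -15.64000, f(-3.7) = 28.25000
u₂ = -3.70000 − 28.25000·(-3.70000 − (-0.40000)) / (28.25000 − (-15.64000)) = -3.70000 − (-93.22500)/(43.89000) = -1.57594
f(-1.57594) = -4.99553
u₃ = -1.57594 − (-4.99553)·(-1.57594 − (-3.70000)) / (-4.99553 − 28.25000) = -1.57594 − (-10.61081)/(-33.24553) = -1.89510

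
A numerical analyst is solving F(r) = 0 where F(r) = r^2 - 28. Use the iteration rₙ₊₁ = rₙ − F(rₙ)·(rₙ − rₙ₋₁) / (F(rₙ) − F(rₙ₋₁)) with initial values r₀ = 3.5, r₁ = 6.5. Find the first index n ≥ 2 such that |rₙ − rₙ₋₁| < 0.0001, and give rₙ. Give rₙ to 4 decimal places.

n = 6, rₙ = 5.2915

F(3.5) = -15.750000, F(6.5) = 14.250000
r₂ = 6.500000 − 14.250000·(3.000000)/(30.000000) = 5.075000;  |Δ| = 1.425000
F(5.075000) = -2.244375
r₃ = 5.075000 − (-2.244375)·(-1.425000)/(-16.494375) = 5.268898;  |Δ| = 0.193898
F(5.268898) = -0.238709
r₄ = 5.268898 − (-0.238709)·(0.193898)/(2.005666) = 5.291976;  |Δ| = 0.023077
F(5.291976) = 0.005007
r₅ = 5.291976 − 0.005007·(0.023077)/(0.243716) = 5.291502;  |Δ| = 0.000474
F(5.291502) = -0.000011
r₆ = 5.291502 − (-0.000011)·(-0.000474)/(-0.005018) = 5.291503;  |Δ| = 0.000001
|r₆ − r₅| = 0.000001 < 0.0001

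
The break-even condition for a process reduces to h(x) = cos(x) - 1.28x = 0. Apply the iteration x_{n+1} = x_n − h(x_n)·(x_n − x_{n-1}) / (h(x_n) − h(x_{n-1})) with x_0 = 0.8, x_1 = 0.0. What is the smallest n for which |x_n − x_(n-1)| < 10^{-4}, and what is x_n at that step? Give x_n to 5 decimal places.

n = 5, x_n = 0.63087

h(0.8) = -0.3272933, h(0.0) = 1.0000000
x_2 = 0.0000000 − 1.0000000·(-0.8000000)/(1.3272933) = 0.6027304;  |Δ| = 0.6027304
h(0.6027304) = 0.0522960
x_3 = 0.6027304 − 0.0522960·(0.6027304)/(-0.9477040) = 0.6359901;  |Δ| = 0.0332597
h(0.6359901) = -0.0095833
x_4 = 0.6359901 − (-0.0095833)·(0.0332597)/(-0.0618793) = 0.6308391;  |Δ| = 0.0051510
h(0.6308391) = 0.0000588
x_5 = 0.6308391 − 0.0000588·(-0.0051510)/(0.0096421) = 0.6308705;  |Δ| = 0.0000314
|x_5 − x_4| = 0.0000314 < 10^{-4}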